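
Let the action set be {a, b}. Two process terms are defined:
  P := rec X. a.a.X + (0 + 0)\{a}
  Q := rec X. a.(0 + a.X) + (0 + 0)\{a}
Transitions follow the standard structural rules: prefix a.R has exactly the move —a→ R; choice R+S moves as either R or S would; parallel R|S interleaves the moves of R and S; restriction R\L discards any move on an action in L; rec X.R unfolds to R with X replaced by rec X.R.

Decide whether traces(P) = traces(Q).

traces(P) = traces(Q)

LTS(P): 2 reachable states
  m0 = rec X. a.a.X + (0 + 0)\{a} has moves --a--▸ m1
  m1 = a.(rec X. a.a.X + (0 + 0)\{a}) has moves --a--▸ m0
LTS(Q): 2 reachable states
  n0 = rec X. a.(0 + a.X) + (0 + 0)\{a} has moves --a--▸ n1
  n1 = 0 + a.(rec X. a.(0 + a.X) + (0 + 0)\{a}) has moves --a--▸ n0
Coarsest stable partition (strong bisimilarity classes):
  B0 = {m0, m1, n0, n1}
m0 ∈ B0, n0 ∈ B0 → same block
Bisimilar ⇒ trace-equivalent.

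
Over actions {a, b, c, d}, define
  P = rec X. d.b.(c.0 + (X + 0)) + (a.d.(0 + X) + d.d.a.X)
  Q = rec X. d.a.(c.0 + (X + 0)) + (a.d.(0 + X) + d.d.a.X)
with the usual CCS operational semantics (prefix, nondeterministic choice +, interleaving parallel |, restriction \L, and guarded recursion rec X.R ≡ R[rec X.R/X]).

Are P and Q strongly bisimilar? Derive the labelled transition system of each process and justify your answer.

Reachable graph of P (8 states):
  s0 = rec X. d.b.(c.0 + (X + 0)) + (a.d.(0 + X) + d.d.a.X) → -a-> s1, -d-> s2, -d-> s3
  s1 = d.(0 + (rec X. d.b.(c.0 + (X + 0)) + (a.d.(0 + X) + d.d.a.X))) → -d-> s4
  s2 = b.(c.0 + ((rec X. d.b.(c.0 + (X + 0)) + (a.d.(0 + X) + d.d.a.X)) + 0)) → -b-> s5
  s3 = d.a.(rec X. d.b.(c.0 + (X + 0)) + (a.d.(0 + X) + d.d.a.X)) → -d-> s6
  s4 = 0 + (rec X. d.b.(c.0 + (X + 0)) + (a.d.(0 + X) + d.d.a.X)) → -a-> s1, -d-> s2, -d-> s3
  s5 = c.0 + ((rec X. d.b.(c.0 + (X + 0)) + (a.d.(0 + X) + d.d.a.X)) + 0) → -a-> s1, -c-> s7, -d-> s2, -d-> s3
  s6 = a.(rec X. d.b.(c.0 + (X + 0)) + (a.d.(0 + X) + d.d.a.X)) → -a-> s0
  s7 = 0 → ∅
Reachable graph of Q (8 states):
  t0 = rec X. d.a.(c.0 + (X + 0)) + (a.d.(0 + X) + d.d.a.X) → -a-> t1, -d-> t2, -d-> t3
  t1 = d.(0 + (rec X. d.a.(c.0 + (X + 0)) + (a.d.(0 + X) + d.d.a.X))) → -d-> t4
  t2 = a.(c.0 + ((rec X. d.a.(c.0 + (X + 0)) + (a.d.(0 + X) + d.d.a.X)) + 0)) → -a-> t5
  t3 = d.a.(rec X. d.a.(c.0 + (X + 0)) + (a.d.(0 + X) + d.d.a.X)) → -d-> t6
  t4 = 0 + (rec X. d.a.(c.0 + (X + 0)) + (a.d.(0 + X) + d.d.a.X)) → -a-> t1, -d-> t2, -d-> t3
  t5 = c.0 + ((rec X. d.a.(c.0 + (X + 0)) + (a.d.(0 + X) + d.d.a.X)) + 0) → -a-> t1, -c-> t7, -d-> t2, -d-> t3
  t6 = a.(rec X. d.a.(c.0 + (X + 0)) + (a.d.(0 + X) + d.d.a.X)) → -a-> t0
  t7 = 0 → ∅
Bisimilarity quotient blocks:
  B0 = {s0, s4}
  B1 = {s3}
  B2 = {s6}
  B3 = {s1}
  B4 = {s2}
  B5 = {s5}
  B6 = {s7, t7}
  B7 = {t0, t4}
  B8 = {t2}
  B9 = {t5}
  B10 = {t1}
  B11 = {t3}
  B12 = {t6}
s0 ∈ B0, t0 ∈ B7 → different blocks

P ≁ Q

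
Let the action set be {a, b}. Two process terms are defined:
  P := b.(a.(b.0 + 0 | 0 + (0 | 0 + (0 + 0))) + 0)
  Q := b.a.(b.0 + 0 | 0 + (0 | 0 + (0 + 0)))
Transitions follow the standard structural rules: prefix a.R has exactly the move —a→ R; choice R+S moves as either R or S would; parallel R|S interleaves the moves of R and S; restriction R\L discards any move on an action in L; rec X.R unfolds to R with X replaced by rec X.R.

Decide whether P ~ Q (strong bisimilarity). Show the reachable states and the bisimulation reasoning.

Reachable graph of P (4 states):
  s0 = b.(a.(b.0 + 0 | 0 + (0 | 0 + (0 + 0))) + 0) has moves ··b··> s1
  s1 = a.(b.0 + 0 | 0 + (0 | 0 + (0 + 0))) + 0 has moves ··a··> s2
  s2 = b.0 + 0 | 0 + (0 | 0 + (0 + 0)) has moves ··b··> s3
  s3 = 0 has moves (no moves)
Reachable graph of Q (4 states):
  t0 = b.a.(b.0 + 0 | 0 + (0 | 0 + (0 + 0))) has moves ··b··> t1
  t1 = a.(b.0 + 0 | 0 + (0 | 0 + (0 + 0))) has moves ··a··> t2
  t2 = b.0 + 0 | 0 + (0 | 0 + (0 + 0)) has moves ··b··> t3
  t3 = 0 has moves (no moves)
Partition-refinement fixed point:
  B0 = {s0, t0}
  B1 = {s1, t1}
  B2 = {s2, t2}
  B3 = {s3, t3}
s0 ∈ B0, t0 ∈ B0 → same block

bisimilar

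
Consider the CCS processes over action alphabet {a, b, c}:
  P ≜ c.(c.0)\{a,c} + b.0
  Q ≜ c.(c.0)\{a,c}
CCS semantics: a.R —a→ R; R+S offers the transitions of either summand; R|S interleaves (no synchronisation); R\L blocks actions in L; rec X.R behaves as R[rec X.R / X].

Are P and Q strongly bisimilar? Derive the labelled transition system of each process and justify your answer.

Reachable graph of P (3 states):
  p0 = c.(c.0)\{a,c} + b.0 has moves -b-> p1, -c-> p2
  p1 = 0 has moves ∅
  p2 = (c.0)\{a,c} has moves ∅
Reachable graph of Q (2 states):
  q0 = c.(c.0)\{a,c} has moves -c-> q1
  q1 = (c.0)\{a,c} has moves ∅
Bisimilarity quotient blocks:
  B0 = {p0}
  B1 = {p1, p2, q1}
  B2 = {q0}
p0 ∈ B0, q0 ∈ B2 → different blocks

not bisimilar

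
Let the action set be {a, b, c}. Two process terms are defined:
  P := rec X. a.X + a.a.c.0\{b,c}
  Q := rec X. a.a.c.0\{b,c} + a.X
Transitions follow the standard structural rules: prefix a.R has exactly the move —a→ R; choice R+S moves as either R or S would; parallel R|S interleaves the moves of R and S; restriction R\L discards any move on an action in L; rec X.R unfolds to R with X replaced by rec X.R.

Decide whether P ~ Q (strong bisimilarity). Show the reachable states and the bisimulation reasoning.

P's transition system — 4 states:
  u0 = rec X. a.X + a.a.c.0\{b,c} has moves —a→ u0, —a→ u1
  u1 = a.c.0\{b,c} has moves —a→ u2
  u2 = c.0\{b,c} has moves —c→ u3
  u3 = 0\{b,c} has moves stopped
Q's transition system — 4 states:
  v0 = rec X. a.a.c.0\{b,c} + a.X has moves —a→ v0, —a→ v1
  v1 = a.c.0\{b,c} has moves —a→ v2
  v2 = c.0\{b,c} has moves —c→ v3
  v3 = 0\{b,c} has moves stopped
Bisimilarity quotient blocks:
  B0 = {u0, v0}
  B1 = {u1, v1}
  B2 = {u2, v2}
  B3 = {u3, v3}
u0 ∈ B0, v0 ∈ B0 → same block

P ~ Q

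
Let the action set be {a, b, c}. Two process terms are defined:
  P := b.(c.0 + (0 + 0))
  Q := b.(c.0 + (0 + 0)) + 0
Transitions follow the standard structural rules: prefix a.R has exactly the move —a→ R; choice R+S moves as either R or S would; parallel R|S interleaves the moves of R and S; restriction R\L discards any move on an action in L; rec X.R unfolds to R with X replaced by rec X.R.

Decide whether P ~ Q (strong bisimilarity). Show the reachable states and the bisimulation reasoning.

LTS(P): 3 reachable states
  p0 = b.(c.0 + (0 + 0)) has moves --b--▸ p1
  p1 = c.0 + (0 + 0) has moves --c--▸ p2
  p2 = 0 has moves ∅
LTS(Q): 3 reachable states
  q0 = b.(c.0 + (0 + 0)) + 0 has moves --b--▸ q1
  q1 = c.0 + (0 + 0) has moves --c--▸ q2
  q2 = 0 has moves ∅
Partition-refinement fixed point:
  B0 = {p0, q0}
  B1 = {p1, q1}
  B2 = {p2, q2}
p0 ∈ B0, q0 ∈ B0 → same block

bisimilar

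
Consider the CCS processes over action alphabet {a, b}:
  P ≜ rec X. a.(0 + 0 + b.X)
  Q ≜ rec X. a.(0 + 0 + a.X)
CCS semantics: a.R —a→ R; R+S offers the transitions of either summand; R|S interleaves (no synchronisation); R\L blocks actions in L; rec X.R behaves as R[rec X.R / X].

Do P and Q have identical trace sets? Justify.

P's transition system — 2 states:
  s0 = rec X. a.(0 + 0 + b.X) ⊢ --a--▸ s1
  s1 = 0 + 0 + b.(rec X. a.(0 + 0 + b.X)) ⊢ --b--▸ s0
Q's transition system — 2 states:
  t0 = rec X. a.(0 + 0 + a.X) ⊢ --a--▸ t1
  t1 = 0 + 0 + a.(rec X. a.(0 + 0 + a.X)) ⊢ --a--▸ t0
Run σ = ⟨ab⟩ on P: start {s0}
  [1] a ⇒ {s1}
  [2] b ⇒ {s0}
  P completes σ.
Run σ = ⟨ab⟩ on Q: start {t0}
  [1] a ⇒ {t1}
  [2] b ⇒ no successor for Q

trace-distinct — witness ⟨ab⟩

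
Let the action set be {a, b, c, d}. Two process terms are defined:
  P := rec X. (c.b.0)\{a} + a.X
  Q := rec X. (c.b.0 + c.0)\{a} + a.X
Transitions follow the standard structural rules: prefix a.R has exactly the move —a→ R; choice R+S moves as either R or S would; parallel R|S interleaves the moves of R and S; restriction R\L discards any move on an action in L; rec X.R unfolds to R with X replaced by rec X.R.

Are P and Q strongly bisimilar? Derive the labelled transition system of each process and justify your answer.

Reachable graph of P (3 states):
  u0 = rec X. (c.b.0)\{a} + a.X ⊢ =a=> u0, =c=> u1
  u1 = (b.0)\{a} ⊢ =b=> u2
  u2 = 0\{a} ⊢ ·
Reachable graph of Q (3 states):
  v0 = rec X. (c.b.0 + c.0)\{a} + a.X ⊢ =a=> v0, =c=> v1, =c=> v2
  v1 = (b.0)\{a} ⊢ =b=> v2
  v2 = 0\{a} ⊢ ·
Bisimilarity quotient blocks:
  B0 = {u0}
  B1 = {u1, v1}
  B2 = {u2, v2}
  B3 = {v0}
u0 ∈ B0, v0 ∈ B3 → different blocks

not bisimilar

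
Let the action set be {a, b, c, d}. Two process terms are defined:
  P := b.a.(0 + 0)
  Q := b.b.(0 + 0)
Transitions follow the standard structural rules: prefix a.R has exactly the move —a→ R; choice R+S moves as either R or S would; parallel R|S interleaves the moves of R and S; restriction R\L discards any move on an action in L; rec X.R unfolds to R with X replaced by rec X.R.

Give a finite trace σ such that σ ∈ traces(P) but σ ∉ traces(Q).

LTS(P): 3 reachable states
  s0 = b.a.(0 + 0) has moves =b=> s1
  s1 = a.(0 + 0) has moves =a=> s2
  s2 = 0 + 0 has moves (no moves)
LTS(Q): 3 reachable states
  t0 = b.b.(0 + 0) has moves =b=> t1
  t1 = b.(0 + 0) has moves =b=> t2
  t2 = 0 + 0 has moves (no moves)
Run σ = ⟨ba⟩ on P: start {s0}
  step 1 (b): {s1}
  step 2 (a): {s2}
  P completes σ.
Run σ = ⟨ba⟩ on Q: start {t0}
  step 1 (b): {t1}
  step 2 (a): ∅  — Q cannot continue

ba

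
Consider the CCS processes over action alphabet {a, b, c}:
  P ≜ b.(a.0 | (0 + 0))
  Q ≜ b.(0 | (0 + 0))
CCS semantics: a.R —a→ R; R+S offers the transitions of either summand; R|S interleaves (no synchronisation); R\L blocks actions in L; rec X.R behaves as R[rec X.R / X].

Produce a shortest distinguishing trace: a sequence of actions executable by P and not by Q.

ba

LTS(P): 3 reachable states
  u0 = b.(a.0 | (0 + 0)) → ··b··> u1
  u1 = a.0 | (0 + 0) → ··a··> u2
  u2 = 0 | (0 + 0) → deadlocked
LTS(Q): 2 reachable states
  v0 = b.(0 | (0 + 0)) → ··b··> v1
  v1 = 0 | (0 + 0) → deadlocked
Run σ = ⟨ba⟩ on P: start {u0}
  [1] b ⇒ {u1}
  [2] a ⇒ {u2}
  ✓ P
Run σ = ⟨ba⟩ on Q: start {v0}
  [1] b ⇒ {v1}
  [2] a ⇒ ∅ (Q stuck)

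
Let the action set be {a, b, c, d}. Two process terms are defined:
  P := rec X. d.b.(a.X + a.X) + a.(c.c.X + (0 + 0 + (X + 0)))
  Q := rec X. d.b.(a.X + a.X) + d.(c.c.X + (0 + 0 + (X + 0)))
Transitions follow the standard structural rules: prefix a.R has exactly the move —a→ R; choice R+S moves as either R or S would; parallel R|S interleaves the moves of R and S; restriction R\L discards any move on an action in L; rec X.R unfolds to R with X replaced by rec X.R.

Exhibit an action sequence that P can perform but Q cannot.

a

Reachable graph of P (5 states):
  s0 = rec X. d.b.(a.X + a.X) + a.(c.c.X + (0 + 0 + (X + 0))) | ··a··> s1, ··d··> s2
  s1 = c.c.(rec X. d.b.(a.X + a.X) + a.(c.c.X + (0 + 0 + (X + 0)))) + (0 + 0 + ((rec X. d.b.(a.X + a.X) + a.(c.c.X + (0 + 0 + (X + 0)))) + 0)) | ··a··> s1, ··c··> s3, ··d··> s2
  s2 = b.(a.(rec X. d.b.(a.X + a.X) + a.(c.c.X + (0 + 0 + (X + 0)))) + a.(rec X. d.b.(a.X + a.X) + a.(c.c.X + (0 + 0 + (X + 0))))) | ··b··> s4
  s3 = c.(rec X. d.b.(a.X + a.X) + a.(c.c.X + (0 + 0 + (X + 0)))) | ··c··> s0
  s4 = a.(rec X. d.b.(a.X + a.X) + a.(c.c.X + (0 + 0 + (X + 0)))) + a.(rec X. d.b.(a.X + a.X) + a.(c.c.X + (0 + 0 + (X + 0)))) | ··a··> s0
Reachable graph of Q (5 states):
  t0 = rec X. d.b.(a.X + a.X) + d.(c.c.X + (0 + 0 + (X + 0))) | ··d··> t1, ··d··> t2
  t1 = b.(a.(rec X. d.b.(a.X + a.X) + d.(c.c.X + (0 + 0 + (X + 0)))) + a.(rec X. d.b.(a.X + a.X) + d.(c.c.X + (0 + 0 + (X + 0))))) | ··b··> t3
  t2 = c.c.(rec X. d.b.(a.X + a.X) + d.(c.c.X + (0 + 0 + (X + 0)))) + (0 + 0 + ((rec X. d.b.(a.X + a.X) + d.(c.c.X + (0 + 0 + (X + 0)))) + 0)) | ··c··> t4, ··d··> t1, ··d··> t2
  t3 = a.(rec X. d.b.(a.X + a.X) + d.(c.c.X + (0 + 0 + (X + 0)))) + a.(rec X. d.b.(a.X + a.X) + d.(c.c.X + (0 + 0 + (X + 0)))) | ··a··> t0
  t4 = c.(rec X. d.b.(a.X + a.X) + d.(c.c.X + (0 + 0 + (X + 0)))) | ··c··> t0
Executing a from P (initial set {s0}):
  step 1 (a): {s1}
  — P admits the full trace.
Executing a from Q (initial set {t0}):
  step 1 (a): ∅  — Q cannot continue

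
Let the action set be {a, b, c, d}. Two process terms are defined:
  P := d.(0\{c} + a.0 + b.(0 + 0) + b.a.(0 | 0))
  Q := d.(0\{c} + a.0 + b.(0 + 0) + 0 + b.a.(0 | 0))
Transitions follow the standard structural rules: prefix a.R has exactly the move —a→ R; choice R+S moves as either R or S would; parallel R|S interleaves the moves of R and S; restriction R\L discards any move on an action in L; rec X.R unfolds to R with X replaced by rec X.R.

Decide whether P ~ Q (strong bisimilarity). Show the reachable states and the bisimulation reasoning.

YES

Reachable graph of P (6 states):
  m0 = d.(0\{c} + a.0 + b.(0 + 0) + b.a.(0 | 0)) ⊢ —d→ m1
  m1 = 0\{c} + a.0 + b.(0 + 0) + b.a.(0 | 0) ⊢ —a→ m2, —b→ m3, —b→ m4
  m2 = 0 ⊢ (no moves)
  m3 = 0 + 0 ⊢ (no moves)
  m4 = a.(0 | 0) ⊢ —a→ m5
  m5 = 0 | 0 ⊢ (no moves)
Reachable graph of Q (6 states):
  n0 = d.(0\{c} + a.0 + b.(0 + 0) + 0 + b.a.(0 | 0)) ⊢ —d→ n1
  n1 = 0\{c} + a.0 + b.(0 + 0) + 0 + b.a.(0 | 0) ⊢ —a→ n2, —b→ n3, —b→ n4
  n2 = 0 ⊢ (no moves)
  n3 = 0 + 0 ⊢ (no moves)
  n4 = a.(0 | 0) ⊢ —a→ n5
  n5 = 0 | 0 ⊢ (no moves)
Bisimilarity quotient blocks:
  B0 = {m0, n0}
  B1 = {m1, n1}
  B2 = {m2, m3, m5, n2, n3, n5}
  B3 = {m4, n4}
m0 ∈ B0, n0 ∈ B0 → same block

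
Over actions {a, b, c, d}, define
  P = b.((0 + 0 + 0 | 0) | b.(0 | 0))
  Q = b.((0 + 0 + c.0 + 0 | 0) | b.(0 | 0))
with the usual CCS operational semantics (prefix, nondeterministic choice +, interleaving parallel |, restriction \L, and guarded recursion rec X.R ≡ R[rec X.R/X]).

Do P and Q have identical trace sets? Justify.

Reachable graph of P (3 states):
  p0 = b.((0 + 0 + 0 | 0) | b.(0 | 0)) ⊢ —b→ p1
  p1 = (0 + 0 + 0 | 0) | b.(0 | 0) ⊢ —b→ p2
  p2 = (0 + 0 + 0 | 0) | (0 | 0) ⊢ deadlocked
Reachable graph of Q (5 states):
  q0 = b.((0 + 0 + c.0 + 0 | 0) | b.(0 | 0)) ⊢ —b→ q1
  q1 = (0 + 0 + c.0 + 0 | 0) | b.(0 | 0) ⊢ —b→ q2, —c→ q3
  q2 = (0 + 0 + c.0 + 0 | 0) | (0 | 0) ⊢ —c→ q4
  q3 = 0 | b.(0 | 0) ⊢ —b→ q4
  q4 = 0 | (0 | 0) ⊢ deadlocked
Trace ⟨bc⟩ through Q, begin at {q0}:
  step 1 (b): {q1}
  step 2 (c): {q3}
  — Q admits the full trace.
Trace ⟨bc⟩ through P, begin at {p0}:
  step 1 (b): {p1}
  step 2 (c): ∅ (P stuck)

trace-distinct — witness ⟨bc⟩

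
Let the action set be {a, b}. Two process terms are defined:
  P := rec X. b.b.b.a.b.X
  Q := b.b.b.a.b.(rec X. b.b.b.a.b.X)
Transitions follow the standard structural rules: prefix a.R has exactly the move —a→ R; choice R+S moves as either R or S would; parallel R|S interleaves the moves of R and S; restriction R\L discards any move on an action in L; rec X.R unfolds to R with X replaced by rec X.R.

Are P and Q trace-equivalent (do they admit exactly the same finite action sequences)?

trace-equivalent

Reachable graph of P (5 states):
  u0 = rec X. b.b.b.a.b.X ⊢ =b=> u1
  u1 = b.b.a.b.(rec X. b.b.b.a.b.X) ⊢ =b=> u2
  u2 = b.a.b.(rec X. b.b.b.a.b.X) ⊢ =b=> u3
  u3 = a.b.(rec X. b.b.b.a.b.X) ⊢ =a=> u4
  u4 = b.(rec X. b.b.b.a.b.X) ⊢ =b=> u0
Reachable graph of Q (6 states):
  v0 = b.b.b.a.b.(rec X. b.b.b.a.b.X) ⊢ =b=> v1
  v1 = b.b.a.b.(rec X. b.b.b.a.b.X) ⊢ =b=> v2
  v2 = b.a.b.(rec X. b.b.b.a.b.X) ⊢ =b=> v3
  v3 = a.b.(rec X. b.b.b.a.b.X) ⊢ =a=> v4
  v4 = b.(rec X. b.b.b.a.b.X) ⊢ =b=> v5
  v5 = rec X. b.b.b.a.b.X ⊢ =b=> v1
Bisimilarity quotient blocks:
  B0 = {u0, v0, v5}
  B1 = {u1, v1}
  B2 = {u2, v2}
  B3 = {u3, v3}
  B4 = {u4, v4}
u0 ∈ B0, v0 ∈ B0 → same block
Bisimilar ⇒ trace-equivalent.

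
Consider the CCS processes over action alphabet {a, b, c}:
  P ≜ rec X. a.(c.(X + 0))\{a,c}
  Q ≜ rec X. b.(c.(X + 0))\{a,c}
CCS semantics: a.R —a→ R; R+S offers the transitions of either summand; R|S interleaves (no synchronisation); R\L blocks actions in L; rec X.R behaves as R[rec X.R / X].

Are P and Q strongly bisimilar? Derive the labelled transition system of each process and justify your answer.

P's transition system — 2 states:
  p0 = rec X. a.(c.(X + 0))\{a,c} ⊢ --a--▸ p1
  p1 = (c.((rec X. a.(c.(X + 0))\{a,c}) + 0))\{a,c} ⊢ (no moves)
Q's transition system — 2 states:
  q0 = rec X. b.(c.(X + 0))\{a,c} ⊢ --b--▸ q1
  q1 = (c.((rec X. b.(c.(X + 0))\{a,c}) + 0))\{a,c} ⊢ (no moves)
Partition-refinement fixed point:
  B0 = {p0}
  B1 = {p1, q1}
  B2 = {q0}
p0 ∈ B0, q0 ∈ B2 → different blocks

P ≁ Q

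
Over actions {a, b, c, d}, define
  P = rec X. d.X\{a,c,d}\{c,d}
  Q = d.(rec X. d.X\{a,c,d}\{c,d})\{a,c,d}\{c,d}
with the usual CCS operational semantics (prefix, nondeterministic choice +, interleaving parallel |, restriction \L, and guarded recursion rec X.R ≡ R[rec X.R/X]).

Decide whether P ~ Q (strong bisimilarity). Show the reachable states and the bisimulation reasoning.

P ~ Q

LTS(P): 2 reachable states
  m0 = rec X. d.X\{a,c,d}\{c,d} :: —d→ m1
  m1 = (rec X. d.X\{a,c,d}\{c,d})\{a,c,d}\{c,d} :: ∅
LTS(Q): 2 reachable states
  n0 = d.(rec X. d.X\{a,c,d}\{c,d})\{a,c,d}\{c,d} :: —d→ n1
  n1 = (rec X. d.X\{a,c,d}\{c,d})\{a,c,d}\{c,d} :: ∅
Coarsest stable partition (strong bisimilarity classes):
  B0 = {m0, n0}
  B1 = {m1, n1}
m0 ∈ B0, n0 ∈ B0 → same block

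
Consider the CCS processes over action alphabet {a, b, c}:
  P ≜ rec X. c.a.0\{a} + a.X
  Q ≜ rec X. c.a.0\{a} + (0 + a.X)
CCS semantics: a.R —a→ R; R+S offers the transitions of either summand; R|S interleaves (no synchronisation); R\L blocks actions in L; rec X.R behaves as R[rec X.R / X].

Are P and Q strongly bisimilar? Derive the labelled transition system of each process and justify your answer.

Reachable graph of P (3 states):
  p0 = rec X. c.a.0\{a} + a.X ⊢ ··a··> p0, ··c··> p1
  p1 = a.0\{a} ⊢ ··a··> p2
  p2 = 0\{a} ⊢ ·
Reachable graph of Q (3 states):
  q0 = rec X. c.a.0\{a} + (0 + a.X) ⊢ ··a··> q0, ··c··> q1
  q1 = a.0\{a} ⊢ ··a··> q2
  q2 = 0\{a} ⊢ ·
Coarsest stable partition (strong bisimilarity classes):
  B0 = {p0, q0}
  B1 = {p1, q1}
  B2 = {p2, q2}
p0 ∈ B0, q0 ∈ B0 → same block

P ~ Q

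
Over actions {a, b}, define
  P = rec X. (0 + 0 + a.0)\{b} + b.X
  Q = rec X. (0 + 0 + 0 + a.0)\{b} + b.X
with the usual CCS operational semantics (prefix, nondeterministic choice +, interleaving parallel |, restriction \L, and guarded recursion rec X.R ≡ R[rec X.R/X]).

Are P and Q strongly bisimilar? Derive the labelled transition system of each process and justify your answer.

Reachable graph of P (2 states):
  s0 = rec X. (0 + 0 + a.0)\{b} + b.X :: -a-> s1, -b-> s0
  s1 = 0\{b} :: deadlocked
Reachable graph of Q (2 states):
  t0 = rec X. (0 + 0 + 0 + a.0)\{b} + b.X :: -a-> t1, -b-> t0
  t1 = 0\{b} :: deadlocked
Bisimilarity quotient blocks:
  B0 = {s0, t0}
  B1 = {s1, t1}
s0 ∈ B0, t0 ∈ B0 → same block

P ~ Q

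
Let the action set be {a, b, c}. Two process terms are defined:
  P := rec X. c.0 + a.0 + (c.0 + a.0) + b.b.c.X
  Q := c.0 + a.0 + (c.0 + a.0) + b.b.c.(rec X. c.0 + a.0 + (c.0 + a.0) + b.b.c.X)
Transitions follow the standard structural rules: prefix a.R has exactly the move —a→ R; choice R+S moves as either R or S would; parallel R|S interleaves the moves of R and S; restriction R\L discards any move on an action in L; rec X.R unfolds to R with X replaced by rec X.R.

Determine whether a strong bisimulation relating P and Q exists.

LTS(P): 4 reachable states
  u0 = rec X. c.0 + a.0 + (c.0 + a.0) + b.b.c.X | --a--▸ u1, --b--▸ u2, --c--▸ u1
  u1 = 0 | stopped
  u2 = b.c.(rec X. c.0 + a.0 + (c.0 + a.0) + b.b.c.X) | --b--▸ u3
  u3 = c.(rec X. c.0 + a.0 + (c.0 + a.0) + b.b.c.X) | --c--▸ u0
LTS(Q): 5 reachable states
  v0 = c.0 + a.0 + (c.0 + a.0) + b.b.c.(rec X. c.0 + a.0 + (c.0 + a.0) + b.b.c.X) | --a--▸ v1, --b--▸ v2, --c--▸ v1
  v1 = 0 | stopped
  v2 = b.c.(rec X. c.0 + a.0 + (c.0 + a.0) + b.b.c.X) | --b--▸ v3
  v3 = c.(rec X. c.0 + a.0 + (c.0 + a.0) + b.b.c.X) | --c--▸ v4
  v4 = rec X. c.0 + a.0 + (c.0 + a.0) + b.b.c.X | --a--▸ v1, --b--▸ v2, --c--▸ v1
Coarsest stable partition (strong bisimilarity classes):
  B0 = {u0, v0, v4}
  B1 = {u1, v1}
  B2 = {u2, v2}
  B3 = {u3, v3}
u0 ∈ B0, v0 ∈ B0 → same block

bisimilar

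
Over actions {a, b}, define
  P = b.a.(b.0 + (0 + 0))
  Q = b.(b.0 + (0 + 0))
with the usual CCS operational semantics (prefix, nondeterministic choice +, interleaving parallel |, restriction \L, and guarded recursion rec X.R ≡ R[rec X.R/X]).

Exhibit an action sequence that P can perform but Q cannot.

ba

LTS(P): 4 reachable states
  s0 = b.a.(b.0 + (0 + 0)) | —b→ s1
  s1 = a.(b.0 + (0 + 0)) | —a→ s2
  s2 = b.0 + (0 + 0) | —b→ s3
  s3 = 0 | stopped
LTS(Q): 3 reachable states
  t0 = b.(b.0 + (0 + 0)) | —b→ t1
  t1 = b.0 + (0 + 0) | —b→ t2
  t2 = 0 | stopped
Trace ⟨ba⟩ through P, begin at {s0}:
  [1] b ⇒ {s1}
  [2] a ⇒ {s2}
  — P admits the full trace.
Trace ⟨ba⟩ through Q, begin at {t0}:
  [1] b ⇒ {t1}
  [2] a ⇒ no successor for Q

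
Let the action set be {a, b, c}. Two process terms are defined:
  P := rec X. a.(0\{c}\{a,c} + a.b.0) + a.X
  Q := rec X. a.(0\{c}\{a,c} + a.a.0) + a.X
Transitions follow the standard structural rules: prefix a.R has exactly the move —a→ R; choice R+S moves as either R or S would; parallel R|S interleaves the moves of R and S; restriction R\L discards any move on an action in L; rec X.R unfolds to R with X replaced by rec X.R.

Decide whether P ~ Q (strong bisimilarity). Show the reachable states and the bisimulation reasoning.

NO

P's transition system — 4 states:
  s0 = rec X. a.(0\{c}\{a,c} + a.b.0) + a.X ⊢ -a-> s0, -a-> s1
  s1 = 0\{c}\{a,c} + a.b.0 ⊢ -a-> s2
  s2 = b.0 ⊢ -b-> s3
  s3 = 0 ⊢ ·
Q's transition system — 4 states:
  t0 = rec X. a.(0\{c}\{a,c} + a.a.0) + a.X ⊢ -a-> t0, -a-> t1
  t1 = 0\{c}\{a,c} + a.a.0 ⊢ -a-> t2
  t2 = a.0 ⊢ -a-> t3
  t3 = 0 ⊢ ·
Bisimilarity quotient blocks:
  B0 = {s0}
  B1 = {s1}
  B2 = {s2}
  B3 = {s3, t3}
  B4 = {t0}
  B5 = {t1}
  B6 = {t2}
s0 ∈ B0, t0 ∈ B4 → different blocks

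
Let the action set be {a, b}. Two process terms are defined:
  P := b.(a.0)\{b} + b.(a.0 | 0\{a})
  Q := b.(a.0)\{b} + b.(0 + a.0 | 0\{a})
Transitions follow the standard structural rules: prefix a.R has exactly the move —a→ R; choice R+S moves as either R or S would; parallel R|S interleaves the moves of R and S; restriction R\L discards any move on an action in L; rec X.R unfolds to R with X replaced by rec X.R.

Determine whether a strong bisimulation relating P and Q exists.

YES

P's transition system — 5 states:
  p0 = b.(a.0)\{b} + b.(a.0 | 0\{a}) :: =b=> p1, =b=> p2
  p1 = (a.0)\{b} :: =a=> p3
  p2 = a.0 | 0\{a} :: =a=> p4
  p3 = 0\{b} :: ·
  p4 = 0 | 0\{a} :: ·
Q's transition system — 5 states:
  q0 = b.(a.0)\{b} + b.(0 + a.0 | 0\{a}) :: =b=> q1, =b=> q2
  q1 = (a.0)\{b} :: =a=> q3
  q2 = 0 + a.0 | 0\{a} :: =a=> q4
  q3 = 0\{b} :: ·
  q4 = 0 | 0\{a} :: ·
Bisimilarity quotient blocks:
  B0 = {p0, q0}
  B1 = {p1, p2, q1, q2}
  B2 = {p3, p4, q3, q4}
p0 ∈ B0, q0 ∈ B0 → same block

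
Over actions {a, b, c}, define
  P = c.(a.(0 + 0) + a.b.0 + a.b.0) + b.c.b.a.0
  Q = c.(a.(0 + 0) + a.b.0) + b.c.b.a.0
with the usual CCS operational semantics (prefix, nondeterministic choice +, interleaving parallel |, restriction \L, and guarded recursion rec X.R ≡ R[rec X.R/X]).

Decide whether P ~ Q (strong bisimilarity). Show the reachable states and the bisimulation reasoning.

P ~ Q

Reachable graph of P (8 states):
  s0 = c.(a.(0 + 0) + a.b.0 + a.b.0) + b.c.b.a.0 ⊢ =b=> s1, =c=> s2
  s1 = c.b.a.0 ⊢ =c=> s3
  s2 = a.(0 + 0) + a.b.0 + a.b.0 ⊢ =a=> s4, =a=> s5
  s3 = b.a.0 ⊢ =b=> s6
  s4 = 0 + 0 ⊢ stopped
  s5 = b.0 ⊢ =b=> s7
  s6 = a.0 ⊢ =a=> s7
  s7 = 0 ⊢ stopped
Reachable graph of Q (8 states):
  t0 = c.(a.(0 + 0) + a.b.0) + b.c.b.a.0 ⊢ =b=> t1, =c=> t2
  t1 = c.b.a.0 ⊢ =c=> t3
  t2 = a.(0 + 0) + a.b.0 ⊢ =a=> t4, =a=> t5
  t3 = b.a.0 ⊢ =b=> t6
  t4 = 0 + 0 ⊢ stopped
  t5 = b.0 ⊢ =b=> t7
  t6 = a.0 ⊢ =a=> t7
  t7 = 0 ⊢ stopped
Bisimilarity quotient blocks:
  B0 = {s0, t0}
  B1 = {s1, t1}
  B2 = {s3, t3}
  B3 = {s6, t6}
  B4 = {s4, s7, t4, t7}
  B5 = {s2, t2}
  B6 = {s5, t5}
s0 ∈ B0, t0 ∈ B0 → same block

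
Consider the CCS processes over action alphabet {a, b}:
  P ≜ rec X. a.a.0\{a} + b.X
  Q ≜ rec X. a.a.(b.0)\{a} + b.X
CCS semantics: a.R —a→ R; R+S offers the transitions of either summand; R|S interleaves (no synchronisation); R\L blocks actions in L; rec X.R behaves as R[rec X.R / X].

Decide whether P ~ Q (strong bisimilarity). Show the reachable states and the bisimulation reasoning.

NO

LTS(P): 3 reachable states
  m0 = rec X. a.a.0\{a} + b.X | ··a··> m1, ··b··> m0
  m1 = a.0\{a} | ··a··> m2
  m2 = 0\{a} | stopped
LTS(Q): 4 reachable states
  n0 = rec X. a.a.(b.0)\{a} + b.X | ··a··> n1, ··b··> n0
  n1 = a.(b.0)\{a} | ··a··> n2
  n2 = (b.0)\{a} | ··b··> n3
  n3 = 0\{a} | stopped
Partition-refinement fixed point:
  B0 = {m0}
  B1 = {m1}
  B2 = {m2, n3}
  B3 = {n0}
  B4 = {n1}
  B5 = {n2}
m0 ∈ B0, n0 ∈ B3 → different blocks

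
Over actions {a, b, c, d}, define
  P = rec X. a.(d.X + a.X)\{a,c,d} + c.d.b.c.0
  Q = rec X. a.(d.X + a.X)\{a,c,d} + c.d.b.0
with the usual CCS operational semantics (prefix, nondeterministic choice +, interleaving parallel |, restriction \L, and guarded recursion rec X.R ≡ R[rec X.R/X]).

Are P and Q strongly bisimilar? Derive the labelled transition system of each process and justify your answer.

NO

P's transition system — 6 states:
  m0 = rec X. a.(d.X + a.X)\{a,c,d} + c.d.b.c.0 → ··a··> m1, ··c··> m2
  m1 = (d.(rec X. a.(d.X + a.X)\{a,c,d} + c.d.b.c.0) + a.(rec X. a.(d.X + a.X)\{a,c,d} + c.d.b.c.0))\{a,c,d} → deadlocked
  m2 = d.b.c.0 → ··d··> m3
  m3 = b.c.0 → ··b··> m4
  m4 = c.0 → ··c··> m5
  m5 = 0 → deadlocked
Q's transition system — 5 states:
  n0 = rec X. a.(d.X + a.X)\{a,c,d} + c.d.b.0 → ··a··> n1, ··c··> n2
  n1 = (d.(rec X. a.(d.X + a.X)\{a,c,d} + c.d.b.0) + a.(rec X. a.(d.X + a.X)\{a,c,d} + c.d.b.0))\{a,c,d} → deadlocked
  n2 = d.b.0 → ··d··> n3
  n3 = b.0 → ··b··> n4
  n4 = 0 → deadlocked
Partition-refinement fixed point:
  B0 = {m0}
  B1 = {m1, m5, n1, n4}
  B2 = {m2}
  B3 = {m3}
  B4 = {m4}
  B5 = {n0}
  B6 = {n2}
  B7 = {n3}
m0 ∈ B0, n0 ∈ B5 → different blocks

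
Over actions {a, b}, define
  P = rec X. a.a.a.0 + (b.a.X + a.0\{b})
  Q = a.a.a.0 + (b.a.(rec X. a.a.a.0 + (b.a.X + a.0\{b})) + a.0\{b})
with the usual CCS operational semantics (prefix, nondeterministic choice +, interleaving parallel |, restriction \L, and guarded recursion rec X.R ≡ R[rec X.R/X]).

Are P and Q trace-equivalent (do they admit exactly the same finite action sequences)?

YES

P's transition system — 6 states:
  p0 = rec X. a.a.a.0 + (b.a.X + a.0\{b}) has moves ··a··> p1, ··a··> p2, ··b··> p3
  p1 = 0\{b} has moves ∅
  p2 = a.a.0 has moves ··a··> p4
  p3 = a.(rec X. a.a.a.0 + (b.a.X + a.0\{b})) has moves ··a··> p0
  p4 = a.0 has moves ··a··> p5
  p5 = 0 has moves ∅
Q's transition system — 7 states:
  q0 = a.a.a.0 + (b.a.(rec X. a.a.a.0 + (b.a.X + a.0\{b})) + a.0\{b}) has moves ··a··> q1, ··a··> q2, ··b··> q3
  q1 = 0\{b} has moves ∅
  q2 = a.a.0 has moves ··a··> q4
  q3 = a.(rec X. a.a.a.0 + (b.a.X + a.0\{b})) has moves ··a··> q5
  q4 = a.0 has moves ··a··> q6
  q5 = rec X. a.a.a.0 + (b.a.X + a.0\{b}) has moves ··a··> q1, ··a··> q2, ··b··> q3
  q6 = 0 has moves ∅
Bisimilarity quotient blocks:
  B0 = {p0, q0, q5}
  B1 = {p3, q3}
  B2 = {p2, q2}
  B3 = {p4, q4}
  B4 = {p1, p5, q1, q6}
p0 ∈ B0, q0 ∈ B0 → same block
Bisimilar ⇒ trace-equivalent.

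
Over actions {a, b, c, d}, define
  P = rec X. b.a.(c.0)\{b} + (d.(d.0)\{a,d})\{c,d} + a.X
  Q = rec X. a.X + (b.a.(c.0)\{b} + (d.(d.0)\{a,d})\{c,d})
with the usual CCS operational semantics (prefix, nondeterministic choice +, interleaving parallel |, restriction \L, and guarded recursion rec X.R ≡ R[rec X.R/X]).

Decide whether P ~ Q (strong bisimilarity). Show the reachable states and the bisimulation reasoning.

Reachable graph of P (4 states):
  m0 = rec X. b.a.(c.0)\{b} + (d.(d.0)\{a,d})\{c,d} + a.X → =a=> m0, =b=> m1
  m1 = a.(c.0)\{b} → =a=> m2
  m2 = (c.0)\{b} → =c=> m3
  m3 = 0\{b} → ·
Reachable graph of Q (4 states):
  n0 = rec X. a.X + (b.a.(c.0)\{b} + (d.(d.0)\{a,d})\{c,d}) → =a=> n0, =b=> n1
  n1 = a.(c.0)\{b} → =a=> n2
  n2 = (c.0)\{b} → =c=> n3
  n3 = 0\{b} → ·
Bisimilarity quotient blocks:
  B0 = {m0, n0}
  B1 = {m1, n1}
  B2 = {m2, n2}
  B3 = {m3, n3}
m0 ∈ B0, n0 ∈ B0 → same block

bisimilar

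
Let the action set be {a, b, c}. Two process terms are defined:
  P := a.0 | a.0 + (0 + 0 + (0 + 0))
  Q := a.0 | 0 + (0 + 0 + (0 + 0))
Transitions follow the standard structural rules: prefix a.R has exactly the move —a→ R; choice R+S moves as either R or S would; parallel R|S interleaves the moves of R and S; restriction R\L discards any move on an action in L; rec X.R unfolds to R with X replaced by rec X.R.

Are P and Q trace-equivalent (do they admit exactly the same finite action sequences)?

traces(P) ≠ traces(Q) — witness ⟨aa⟩

P's transition system — 4 states:
  p0 = a.0 | a.0 + (0 + 0 + (0 + 0)) has moves =a=> p1, =a=> p2
  p1 = 0 | a.0 has moves =a=> p3
  p2 = a.0 | 0 has moves =a=> p3
  p3 = 0 | 0 has moves ∅
Q's transition system — 2 states:
  q0 = a.0 | 0 + (0 + 0 + (0 + 0)) has moves =a=> q1
  q1 = 0 | 0 has moves ∅
Trace ⟨aa⟩ through P, begin at {p0}:
  [1] a ⇒ {p1, p2}
  [2] a ⇒ {p3}
  — P admits the full trace.
Trace ⟨aa⟩ through Q, begin at {q0}:
  [1] a ⇒ {q1}
  [2] a ⇒ no successor for Q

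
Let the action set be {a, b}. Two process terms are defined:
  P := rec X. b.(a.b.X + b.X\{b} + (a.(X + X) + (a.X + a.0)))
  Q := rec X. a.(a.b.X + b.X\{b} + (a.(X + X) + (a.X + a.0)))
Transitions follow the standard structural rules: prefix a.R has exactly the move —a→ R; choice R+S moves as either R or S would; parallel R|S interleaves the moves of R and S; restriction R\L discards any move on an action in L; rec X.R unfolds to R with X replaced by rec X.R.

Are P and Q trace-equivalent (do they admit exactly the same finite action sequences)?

Reachable graph of P (6 states):
  p0 = rec X. b.(a.b.X + b.X\{b} + (a.(X + X) + (a.X + a.0))) | =b=> p1
  p1 = a.b.(rec X. b.(a.b.X + b.X\{b} + (a.(X + X) + (a.X + a.0)))) + b.(rec X. b.(a.b.X + b.X\{b} + (a.(X + X) + (a.X + a.0))))\{b} + (a.((rec X. b.(a.b.X + b.X\{b} + (a.(X + X) + (a.X + a.0)))) + (rec X. b.(a.b.X + b.X\{b} + (a.(X + X) + (a.X + a.0))))) + (a.(rec X. b.(a.b.X + b.X\{b} + (a.(X + X) + (a.X + a.0)))) + a.0)) | =a=> p0, =a=> p2, =a=> p3, =a=> p4, =b=> p5
  p2 = (rec X. b.(a.b.X + b.X\{b} + (a.(X + X) + (a.X + a.0)))) + (rec X. b.(a.b.X + b.X\{b} + (a.(X + X) + (a.X + a.0)))) | =b=> p1
  p3 = 0 | ∅
  p4 = b.(rec X. b.(a.b.X + b.X\{b} + (a.(X + X) + (a.X + a.0)))) | =b=> p0
  p5 = (rec X. b.(a.b.X + b.X\{b} + (a.(X + X) + (a.X + a.0))))\{b} | ∅
Reachable graph of Q (10 states):
  q0 = rec X. a.(a.b.X + b.X\{b} + (a.(X + X) + (a.X + a.0))) | =a=> q1
  q1 = a.b.(rec X. a.(a.b.X + b.X\{b} + (a.(X + X) + (a.X + a.0)))) + b.(rec X. a.(a.b.X + b.X\{b} + (a.(X + X) + (a.X + a.0))))\{b} + (a.((rec X. a.(a.b.X + b.X\{b} + (a.(X + X) + (a.X + a.0)))) + (rec X. a.(a.b.X + b.X\{b} + (a.(X + X) + (a.X + a.0))))) + (a.(rec X. a.(a.b.X + b.X\{b} + (a.(X + X) + (a.X + a.0)))) + a.0)) | =a=> q0, =a=> q2, =a=> q3, =a=> q4, =b=> q5
  q2 = (rec X. a.(a.b.X + b.X\{b} + (a.(X + X) + (a.X + a.0)))) + (rec X. a.(a.b.X + b.X\{b} + (a.(X + X) + (a.X + a.0)))) | =a=> q1
  q3 = 0 | ∅
  q4 = b.(rec X. a.(a.b.X + b.X\{b} + (a.(X + X) + (a.X + a.0)))) | =b=> q0
  q5 = (rec X. a.(a.b.X + b.X\{b} + (a.(X + X) + (a.X + a.0))))\{b} | =a=> q6
  q6 = (a.b.(rec X. a.(a.b.X + b.X\{b} + (a.(X + X) + (a.X + a.0)))) + b.(rec X. a.(a.b.X + b.X\{b} + (a.(X + X) + (a.X + a.0))))\{b} + (a.((rec X. a.(a.b.X + b.X\{b} + (a.(X + X) + (a.X + a.0)))) + (rec X. a.(a.b.X + b.X\{b} + (a.(X + X) + (a.X + a.0))))) + (a.(rec X. a.(a.b.X + b.X\{b} + (a.(X + X) + (a.X + a.0)))) + a.0)))\{b} | =a=> q5, =a=> q7, =a=> q8, =a=> q9
  q7 = ((rec X. a.(a.b.X + b.X\{b} + (a.(X + X) + (a.X + a.0)))) + (rec X. a.(a.b.X + b.X\{b} + (a.(X + X) + (a.X + a.0)))))\{b} | =a=> q6
  q8 = (b.(rec X. a.(a.b.X + b.X\{b} + (a.(X + X) + (a.X + a.0)))))\{b} | ∅
  q9 = 0\{b} | ∅
Trace ⟨b⟩ through P, begin at {p0}:
  after b @ step 1: {p1}
  — P admits the full trace.
Trace ⟨b⟩ through Q, begin at {q0}:
  after b @ step 1: no successor for Q

trace-distinct — witness ⟨b⟩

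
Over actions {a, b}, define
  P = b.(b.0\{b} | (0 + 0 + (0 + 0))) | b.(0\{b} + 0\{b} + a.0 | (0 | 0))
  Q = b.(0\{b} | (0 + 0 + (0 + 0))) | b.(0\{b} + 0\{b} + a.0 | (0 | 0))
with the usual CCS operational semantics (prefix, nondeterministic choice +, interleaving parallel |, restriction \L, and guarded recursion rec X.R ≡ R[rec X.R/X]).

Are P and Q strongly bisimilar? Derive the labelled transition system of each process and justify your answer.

LTS(P): 9 reachable states
  p0 = b.(b.0\{b} | (0 + 0 + (0 + 0))) | b.(0\{b} + 0\{b} + a.0 | (0 | 0)) ⊢ ··b··> p1, ··b··> p2
  p1 = b.(b.0\{b} | (0 + 0 + (0 + 0))) | (0\{b} + 0\{b} + a.0 | (0 | 0)) ⊢ ··a··> p3, ··b··> p4
  p2 = b.0\{b} | (0 + 0 + (0 + 0)) | b.(0\{b} + 0\{b} + a.0 | (0 | 0)) ⊢ ··b··> p4, ··b··> p5
  p3 = b.(b.0\{b} | (0 + 0 + (0 + 0))) | (0 | (0 | 0)) ⊢ ··b··> p6
  p4 = b.0\{b} | (0 + 0 + (0 + 0)) | (0\{b} + 0\{b} + a.0 | (0 | 0)) ⊢ ··a··> p6, ··b··> p7
  p5 = 0\{b} | (0 + 0 + (0 + 0)) | b.(0\{b} + 0\{b} + a.0 | (0 | 0)) ⊢ ··b··> p7
  p6 = b.0\{b} | (0 + 0 + (0 + 0)) | (0 | (0 | 0)) ⊢ ··b··> p8
  p7 = 0\{b} | (0 + 0 + (0 + 0)) | (0\{b} + 0\{b} + a.0 | (0 | 0)) ⊢ ··a··> p8
  p8 = 0\{b} | (0 + 0 + (0 + 0)) | (0 | (0 | 0)) ⊢ stopped
LTS(Q): 6 reachable states
  q0 = b.(0\{b} | (0 + 0 + (0 + 0))) | b.(0\{b} + 0\{b} + a.0 | (0 | 0)) ⊢ ··b··> q1, ··b··> q2
  q1 = 0\{b} | (0 + 0 + (0 + 0)) | b.(0\{b} + 0\{b} + a.0 | (0 | 0)) ⊢ ··b··> q3
  q2 = b.(0\{b} | (0 + 0 + (0 + 0))) | (0\{b} + 0\{b} + a.0 | (0 | 0)) ⊢ ··a··> q4, ··b··> q3
  q3 = 0\{b} | (0 + 0 + (0 + 0)) | (0\{b} + 0\{b} + a.0 | (0 | 0)) ⊢ ··a··> q5
  q4 = b.(0\{b} | (0 + 0 + (0 + 0))) | (0 | (0 | 0)) ⊢ ··b··> q5
  q5 = 0\{b} | (0 + 0 + (0 + 0)) | (0 | (0 | 0)) ⊢ stopped
Bisimilarity quotient blocks:
  B0 = {p0}
  B1 = {p2, q0}
  B2 = {p5, q1}
  B3 = {p7, q3}
  B4 = {p8, q5}
  B5 = {p4, q2}
  B6 = {p6, q4}
  B7 = {p1}
  B8 = {p3}
p0 ∈ B0, q0 ∈ B1 → different blocks

NO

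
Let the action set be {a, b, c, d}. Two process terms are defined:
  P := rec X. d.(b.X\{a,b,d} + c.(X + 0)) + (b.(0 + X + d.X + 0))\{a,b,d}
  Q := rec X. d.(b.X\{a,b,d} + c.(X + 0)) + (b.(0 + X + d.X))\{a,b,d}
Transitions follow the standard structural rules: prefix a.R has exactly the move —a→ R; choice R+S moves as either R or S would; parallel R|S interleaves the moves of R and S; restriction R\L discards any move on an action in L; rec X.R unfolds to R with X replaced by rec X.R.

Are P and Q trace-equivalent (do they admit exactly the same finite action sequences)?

Reachable graph of P (4 states):
  u0 = rec X. d.(b.X\{a,b,d} + c.(X + 0)) + (b.(0 + X + d.X + 0))\{a,b,d} has moves =d=> u1
  u1 = b.(rec X. d.(b.X\{a,b,d} + c.(X + 0)) + (b.(0 + X + d.X + 0))\{a,b,d})\{a,b,d} + c.((rec X. d.(b.X\{a,b,d} + c.(X + 0)) + (b.(0 + X + d.X + 0))\{a,b,d}) + 0) has moves =b=> u2, =c=> u3
  u2 = (rec X. d.(b.X\{a,b,d} + c.(X + 0)) + (b.(0 + X + d.X + 0))\{a,b,d})\{a,b,d} has moves deadlocked
  u3 = (rec X. d.(b.X\{a,b,d} + c.(X + 0)) + (b.(0 + X + d.X + 0))\{a,b,d}) + 0 has moves =d=> u1
Reachable graph of Q (4 states):
  v0 = rec X. d.(b.X\{a,b,d} + c.(X + 0)) + (b.(0 + X + d.X))\{a,b,d} has moves =d=> v1
  v1 = b.(rec X. d.(b.X\{a,b,d} + c.(X + 0)) + (b.(0 + X + d.X))\{a,b,d})\{a,b,d} + c.((rec X. d.(b.X\{a,b,d} + c.(X + 0)) + (b.(0 + X + d.X))\{a,b,d}) + 0) has moves =b=> v2, =c=> v3
  v2 = (rec X. d.(b.X\{a,b,d} + c.(X + 0)) + (b.(0 + X + d.X))\{a,b,d})\{a,b,d} has moves deadlocked
  v3 = (rec X. d.(b.X\{a,b,d} + c.(X + 0)) + (b.(0 + X + d.X))\{a,b,d}) + 0 has moves =d=> v1
Partition-refinement fixed point:
  B0 = {u0, u3, v0, v3}
  B1 = {u1, v1}
  B2 = {u2, v2}
u0 ∈ B0, v0 ∈ B0 → same block
Bisimilar ⇒ trace-equivalent.

YES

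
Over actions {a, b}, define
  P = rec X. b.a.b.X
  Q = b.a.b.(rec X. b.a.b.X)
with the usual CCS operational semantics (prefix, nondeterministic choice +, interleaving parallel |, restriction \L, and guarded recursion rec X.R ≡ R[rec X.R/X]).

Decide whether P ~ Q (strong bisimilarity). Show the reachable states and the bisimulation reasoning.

P ~ Q

P's transition system — 3 states:
  u0 = rec X. b.a.b.X | ··b··> u1
  u1 = a.b.(rec X. b.a.b.X) | ··a··> u2
  u2 = b.(rec X. b.a.b.X) | ··b··> u0
Q's transition system — 4 states:
  v0 = b.a.b.(rec X. b.a.b.X) | ··b··> v1
  v1 = a.b.(rec X. b.a.b.X) | ··a··> v2
  v2 = b.(rec X. b.a.b.X) | ··b··> v3
  v3 = rec X. b.a.b.X | ··b··> v1
Bisimilarity quotient blocks:
  B0 = {u0, v0, v3}
  B1 = {u1, v1}
  B2 = {u2, v2}
u0 ∈ B0, v0 ∈ B0 → same block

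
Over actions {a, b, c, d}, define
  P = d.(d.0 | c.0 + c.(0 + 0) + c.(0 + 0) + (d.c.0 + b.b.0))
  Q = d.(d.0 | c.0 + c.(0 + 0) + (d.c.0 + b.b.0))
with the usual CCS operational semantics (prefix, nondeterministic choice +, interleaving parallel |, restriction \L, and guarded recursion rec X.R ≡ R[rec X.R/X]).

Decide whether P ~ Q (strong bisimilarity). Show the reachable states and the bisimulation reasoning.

P ~ Q

P's transition system — 9 states:
  p0 = d.(d.0 | c.0 + c.(0 + 0) + c.(0 + 0) + (d.c.0 + b.b.0)) ⊢ --d--▸ p1
  p1 = d.0 | c.0 + c.(0 + 0) + c.(0 + 0) + (d.c.0 + b.b.0) ⊢ --b--▸ p2, --c--▸ p3, --c--▸ p4, --d--▸ p5, --d--▸ p6
  p2 = b.0 ⊢ --b--▸ p7
  p3 = 0 + 0 ⊢ ∅
  p4 = d.0 | 0 ⊢ --d--▸ p8
  p5 = 0 | c.0 ⊢ --c--▸ p8
  p6 = c.0 ⊢ --c--▸ p7
  p7 = 0 ⊢ ∅
  p8 = 0 | 0 ⊢ ∅
Q's transition system — 9 states:
  q0 = d.(d.0 | c.0 + c.(0 + 0) + (d.c.0 + b.b.0)) ⊢ --d--▸ q1
  q1 = d.0 | c.0 + c.(0 + 0) + (d.c.0 + b.b.0) ⊢ --b--▸ q2, --c--▸ q3, --c--▸ q4, --d--▸ q5, --d--▸ q6
  q2 = b.0 ⊢ --b--▸ q7
  q3 = 0 + 0 ⊢ ∅
  q4 = d.0 | 0 ⊢ --d--▸ q8
  q5 = 0 | c.0 ⊢ --c--▸ q8
  q6 = c.0 ⊢ --c--▸ q7
  q7 = 0 ⊢ ∅
  q8 = 0 | 0 ⊢ ∅
Partition-refinement fixed point:
  B0 = {p0, q0}
  B1 = {p1, q1}
  B2 = {p4, q4}
  B3 = {p3, p7, p8, q3, q7, q8}
  B4 = {p5, p6, q5, q6}
  B5 = {p2, q2}
p0 ∈ B0, q0 ∈ B0 → same block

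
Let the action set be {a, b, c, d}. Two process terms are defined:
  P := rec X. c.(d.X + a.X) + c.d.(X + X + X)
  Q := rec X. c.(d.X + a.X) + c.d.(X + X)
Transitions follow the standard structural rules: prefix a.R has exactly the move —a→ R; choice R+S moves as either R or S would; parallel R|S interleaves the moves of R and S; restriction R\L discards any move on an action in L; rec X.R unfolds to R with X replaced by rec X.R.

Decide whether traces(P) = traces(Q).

trace-equivalent

LTS(P): 4 reachable states
  m0 = rec X. c.(d.X + a.X) + c.d.(X + X + X) has moves —c→ m1, —c→ m2
  m1 = d.((rec X. c.(d.X + a.X) + c.d.(X + X + X)) + (rec X. c.(d.X + a.X) + c.d.(X + X + X)) + (rec X. c.(d.X + a.X) + c.d.(X + X + X))) has moves —d→ m3
  m2 = d.(rec X. c.(d.X + a.X) + c.d.(X + X + X)) + a.(rec X. c.(d.X + a.X) + c.d.(X + X + X)) has moves —a→ m0, —d→ m0
  m3 = (rec X. c.(d.X + a.X) + c.d.(X + X + X)) + (rec X. c.(d.X + a.X) + c.d.(X + X + X)) + (rec X. c.(d.X + a.X) + c.d.(X + X + X)) has moves —c→ m1, —c→ m2
LTS(Q): 4 reachable states
  n0 = rec X. c.(d.X + a.X) + c.d.(X + X) has moves —c→ n1, —c→ n2
  n1 = d.((rec X. c.(d.X + a.X) + c.d.(X + X)) + (rec X. c.(d.X + a.X) + c.d.(X + X))) has moves —d→ n3
  n2 = d.(rec X. c.(d.X + a.X) + c.d.(X + X)) + a.(rec X. c.(d.X + a.X) + c.d.(X + X)) has moves —a→ n0, —d→ n0
  n3 = (rec X. c.(d.X + a.X) + c.d.(X + X)) + (rec X. c.(d.X + a.X) + c.d.(X + X)) has moves —c→ n1, —c→ n2
Bisimilarity quotient blocks:
  B0 = {m0, m3, n0, n3}
  B1 = {m1, n1}
  B2 = {m2, n2}
m0 ∈ B0, n0 ∈ B0 → same block
Bisimilar ⇒ trace-equivalent.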